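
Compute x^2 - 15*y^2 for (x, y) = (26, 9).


x^2 - d*y^2
= 26^2 - 15*9^2
= 676 - 1215
= -539

-539


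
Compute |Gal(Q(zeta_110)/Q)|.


|Gal(Q(zeta_110)/Q)| = phi(110)
= 40

40


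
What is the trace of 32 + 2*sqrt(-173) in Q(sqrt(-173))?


Tr(a + b*sqrt(d)) = (a + b*sqrt(d)) + (a - b*sqrt(d)) = 2a
= 2 * (32)
= 64

64


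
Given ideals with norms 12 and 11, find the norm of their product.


N(IJ) = N(I) * N(J)
= 12 * 11
= 132

132


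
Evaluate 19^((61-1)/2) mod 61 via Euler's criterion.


p = 61 is prime and the exponent is (p-1)/2 = 30, so by Euler's criterion 19^30 = (19/61) = +1 or -1 mod 61.
Compute by square-and-multiply:
  30 = 16 + 8 + 4 + 2 (binary 11110)
  Repeated squaring mod 61: 19^1 = 19, 19^2 = 56, 19^4 = 25, 19^8 = 15, 19^16 = 42
  19^30 = 19^16 * 19^8 * 19^4 * 19^2 = 42 * 15 * 25 * 56 mod 61
    42 * 15 = 630 = 20 mod 61
    20 * 25 = 500 = 12 mod 61
    12 * 56 = 672 = 1 mod 61
  19^30 = 1 mod 61
Result 1: 19 is a quadratic residue mod 61.
19^30 mod 61 = 1

1


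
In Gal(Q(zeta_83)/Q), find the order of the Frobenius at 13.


The Frobenius at p in Gal(Q(zeta_n)/Q) = (Z/nZ)* is the class of p, so its order is ord_83(13), the smallest k >= 1 with 13^k = 1 mod 83.
n = 83 = 83, phi(83) = 82; the order divides phi(n).
Divisors of 82: 1, 2, 41, 82
Repeated squaring mod 83: 13^1 = 13, 13^2 = 3, 13^4 = 9, 13^8 = 81, 13^16 = 4, 13^32 = 16, 13^64 = 7
Test divisors in increasing order:
  k=1: 13^1 = 13 mod 83
  k=2: 13^2 = 3 mod 83
  k=41: 13^41 = 16 * 81 * 13 = 82 mod 83
  k=82: 13^82 = 7 * 4 * 3 = 1 mod 83  <- first divisor giving 1
Order = 82

82


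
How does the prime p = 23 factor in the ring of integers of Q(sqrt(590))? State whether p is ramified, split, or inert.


K = Q(sqrt(590)). Since d mod 4 = 2, disc(K) = 2360.
Check p | disc: 2360 mod 23 = 14.
p does not divide disc. Compute Legendre symbol (d/p):
15^((23-1)/2) mod 23 = -1
(d/p) = -1, so p is inert: (p) stays prime with e=1, f=2, g=1.
Therefore p is inert.

inert


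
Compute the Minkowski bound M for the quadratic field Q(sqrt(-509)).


d = -509, d mod 4 = 3, so disc(K) = 4d = -2036; |disc(K)| = 2036
Imaginary quadratic field, so n = 2, s = r2 = 1, r1 = 0
M = (n!/n^n) * (4/pi)^s * sqrt(|disc(K)|) = (2!/2^2) * (4/pi)^1 * sqrt(2036)
= 0.5 * 1.273240 * 45.122057
= 28.7256

28.7256


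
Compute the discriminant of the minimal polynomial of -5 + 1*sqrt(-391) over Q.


The element -5 + 1*sqrt(-391) has minimal polynomial:
x^2 + 10*x + 416
Discriminant = (10)^2 - 4*(416)
= 100 - 1664
= -1564

-1564


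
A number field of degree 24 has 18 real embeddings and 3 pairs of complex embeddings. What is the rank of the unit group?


By Dirichlet's unit theorem:
rank = r1 + r2 - 1
= 18 + 3 - 1
= 20

20


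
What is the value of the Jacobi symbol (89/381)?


Compute (89/381) via quadratic reciprocity:
  reciprocity: (89/381) -> +(381/89)
  reduce: (25/89)
  reciprocity: (25/89) -> +(89/25)
  reduce: (14/25)
  pull out 2: (2/25) = +1  (since 25 mod 8 = 1)
  reciprocity: (7/25) -> +(25/7)
  reduce: (4/7)
  pull out 2: (2/7) = +1  (since 7 mod 8 = 7)
  pull out 2: (2/7) = +1  (since 7 mod 8 = 7)
  (1/7) = 1
Product of signs = 1

1


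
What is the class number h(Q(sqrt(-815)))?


K = Q(sqrt(-815)). d mod 4 = 1, so D = disc(K) = d = -815
h(K) equals the number of primitive reduced positive-definite forms (a, b, c) = a*x^2 + b*x*y + c*y^2 with b^2 - 4ac = D,
where reduced means |b| <= a <= c, with b >= 0 whenever |b| = a or a = c, and primitive means gcd(a, b, c) = 1.
Reduced forces 3a^2 <= |D| = 815, so 1 <= a <= 16; b must have the parity of D, and c = (b^2 - D)/(4a) must be an integer >= a.
Enumerate a = 1..16, b in [-a, a]:
  a=1: (1, 1, 204)  [1]
  a=2: (2, -1, 102), (2, 1, 102)  [2]
  a=3: (3, -1, 68), (3, 1, 68)  [2]
  a=4: (4, -1, 51), (4, 1, 51)  [2]
  a=5: (5, 5, 42)  [1]
  a=6: (6, -5, 35), (6, -1, 34), (6, 1, 34), (6, 5, 35)  [4]
  a=7: (7, -5, 30), (7, 5, 30)  [2]
  a=8: (8, -7, 27), (8, 7, 27)  [2]
  a=9: (9, -7, 24), (9, 7, 24)  [2]
  a=10: (10, -5, 21), (10, 5, 21)  [2]
  a=11: none
  a=12: (12, -7, 18), (12, -1, 17), (12, 1, 17), (12, 7, 18)  [4]
  a=13: (13, -11, 18), (13, 11, 18)  [2]
  a=14: (14, -9, 16), (14, -5, 15), (14, 5, 15), (14, 9, 16)  [4]
  a=15..16: none
Total reduced forms: 1 + 2 + 2 + 2 + 1 + 4 + 2 + 2 + 2 + 2 + 4 + 2 + 4 = 30
h = 30

30


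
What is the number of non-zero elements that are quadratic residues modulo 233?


For prime p, the number of non-zero quadratic residues is (p-1)/2.
= (233-1)/2
= 116

116


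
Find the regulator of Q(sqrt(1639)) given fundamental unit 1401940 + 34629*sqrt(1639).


epsilon = 1401940 + 34629*sqrt(1639)
= 2.8039e+06
R = ln(2.8039e+06)
= 14.8465

14.8465


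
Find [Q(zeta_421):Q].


The degree equals Euler's totient phi(421).
421 = 421
phi(421) = 420

420


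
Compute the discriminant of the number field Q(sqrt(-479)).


For K = Q(sqrt(d)) with d squarefree: disc(K) = d if d = 1 mod 4, and disc(K) = 4d if d = 2 or 3 mod 4.
Here d = -479, and d mod 4 = 1.
d = 1 mod 4 (O_K = Z[(1+sqrt(d))/2]), so disc(K) = d = -479

-479


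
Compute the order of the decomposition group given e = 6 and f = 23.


|D_P| = e * f
= 6 * 23
= 138

138


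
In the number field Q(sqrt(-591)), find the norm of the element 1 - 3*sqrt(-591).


N(a + b*sqrt(d)) = a^2 - d*b^2
= (1)^2 - (-591)*(-3)^2
= 1 + 5319
= 5320

5320


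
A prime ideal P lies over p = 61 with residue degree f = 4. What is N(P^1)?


N(P^a) = p^(a*f)
= 61^(1*4)
= 61^4
= 13845841

13845841


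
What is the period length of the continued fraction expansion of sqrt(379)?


Run the CF algorithm for sqrt(379).
a_0 = floor(sqrt(379)) = 19; set m_0=0, q_0=1.
Recurrence: m' = q*a - m,  q' = (d - m'^2)/q,  a' = floor((a_0 + m')/q').
  step 1: m=19, q=18, a=2
  step 2: m=17, q=5, a=7
  step 3: m=18, q=11, a=3
  step 4: m=15, q=14, a=2
  step 5: m=13, q=15, a=2
  step 6: m=17, q=6, a=6
  step 7: m=19, q=3, a=12
  step 8: m=17, q=30, a=1
  step 9: m=13, q=7, a=4
  step 10: m=15, q=22, a=1
  step 11: m=7, q=15, a=1
  step 12: m=8, q=21, a=1
  step 13: m=13, q=10, a=3
  step 14: m=17, q=9, a=4
  step 15: m=19, q=2, a=19
  step 16: m=19, q=9, a=4
  step 17: m=17, q=10, a=3
  step 18: m=13, q=21, a=1
  step 19: m=8, q=15, a=1
  step 20: m=7, q=22, a=1
  step 21: m=15, q=7, a=4
  step 22: m=13, q=30, a=1
  step 23: m=17, q=3, a=12
  step 24: m=19, q=6, a=6
  step 25: m=17, q=15, a=2
  step 26: m=13, q=14, a=2
  step 27: m=15, q=11, a=3
  step 28: m=18, q=5, a=7
  step 29: m=17, q=18, a=2
  step 30: m=19, q=1, a=38
a_30 = 2*a_0 = 38, so the period closes here.
sqrt(379) = [19; 2, 7, 3, 2, 2, 6, 12, 1, 4, 1, 1, 1, 3, 4, 19, 4, 3, 1, 1, 1, 4, 1, 12, 6, 2, 2, 3, 7, 2, 38]
Period length = 30

30


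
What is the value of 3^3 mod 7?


p = 7 is prime and the exponent is (p-1)/2 = 3, so by Euler's criterion 3^3 = (3/7) = +1 or -1 mod 7.
Compute by square-and-multiply:
  3 = 2 + 1 (binary 11)
  Repeated squaring mod 7: 3^1 = 3, 3^2 = 2
  3^3 = 3^2 * 3^1 = 2 * 3 mod 7
    2 * 3 = 6 = 6 mod 7
  3^3 = 6 mod 7
Result 6 = p - 1 = -1 mod 7: 3 is a quadratic non-residue mod 7. As a residue in [0, p-1] the value is 6.
3^3 mod 7 = 6

6


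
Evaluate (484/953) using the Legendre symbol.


p = 953 is prime, so compute (484/953) with the reciprocity algorithm (Jacobi-symbol steps: pull out 2s via (2/n), flip via reciprocity, reduce):
  pull out 2: (2/953) = +1  (since 953 mod 8 = 1)
  pull out 2: (2/953) = +1  (since 953 mod 8 = 1)
  reciprocity: (121/953) -> +(953/121)
  reduce: (106/121)
  pull out 2: (2/121) = +1  (since 121 mod 8 = 1)
  reciprocity: (53/121) -> +(121/53)
  reduce: (15/53)
  reciprocity: (15/53) -> +(53/15)
  reduce: (8/15)
  pull out 2: (2/15) = +1  (since 15 mod 8 = 7)
  pull out 2: (2/15) = +1  (since 15 mod 8 = 7)
  pull out 2: (2/15) = +1  (since 15 mod 8 = 7)
  (1/15) = 1
Product of signs = 1
(484/953) = 1

1


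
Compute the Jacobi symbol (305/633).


Compute (305/633) via quadratic reciprocity:
  reciprocity: (305/633) -> +(633/305)
  reduce: (23/305)
  reciprocity: (23/305) -> +(305/23)
  reduce: (6/23)
  pull out 2: (2/23) = +1  (since 23 mod 8 = 7)
  reciprocity: (3/23) -> -(23/3)
  reduce: (2/3)
  pull out 2: (2/3) = -1  (since 3 mod 8 = 3)
  (1/3) = 1
Product of signs = 1

1


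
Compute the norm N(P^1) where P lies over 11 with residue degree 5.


N(P^a) = p^(a*f)
= 11^(1*5)
= 11^5
= 161051

161051


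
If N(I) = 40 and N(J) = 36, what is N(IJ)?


N(IJ) = N(I) * N(J)
= 40 * 36
= 1440

1440


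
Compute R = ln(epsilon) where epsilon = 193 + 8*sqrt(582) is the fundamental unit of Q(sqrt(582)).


epsilon = 193 + 8*sqrt(582)
= 385.9974
R = ln(385.9974)
= 5.9558

5.9558


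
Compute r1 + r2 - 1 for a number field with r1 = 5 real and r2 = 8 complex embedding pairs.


By Dirichlet's unit theorem:
rank = r1 + r2 - 1
= 5 + 8 - 1
= 12

12


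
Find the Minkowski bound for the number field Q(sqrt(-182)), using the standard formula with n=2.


d = -182, d mod 4 = 2, so disc(K) = 4d = -728; |disc(K)| = 728
Imaginary quadratic field, so n = 2, s = r2 = 1, r1 = 0
M = (n!/n^n) * (4/pi)^s * sqrt(|disc(K)|) = (2!/2^2) * (4/pi)^1 * sqrt(728)
= 0.5 * 1.273240 * 26.981475
= 17.1769

17.1769


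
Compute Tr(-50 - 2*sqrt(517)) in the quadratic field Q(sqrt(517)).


Tr(a + b*sqrt(d)) = (a + b*sqrt(d)) + (a - b*sqrt(d)) = 2a
= 2 * (-50)
= -100

-100


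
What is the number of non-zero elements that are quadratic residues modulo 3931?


For prime p, the number of non-zero quadratic residues is (p-1)/2.
= (3931-1)/2
= 1965

1965


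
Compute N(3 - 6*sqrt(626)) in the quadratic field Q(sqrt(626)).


N(a + b*sqrt(d)) = a^2 - d*b^2
= (3)^2 - (626)*(-6)^2
= 9 - 22536
= -22527

-22527


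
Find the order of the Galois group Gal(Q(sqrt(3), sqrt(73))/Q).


The 2 square roots of distinct primes are multiplicatively independent over Q,
so [K:Q] = 2^2 and Gal(K/Q) is isomorphic to (Z/2Z)^2.
|Gal| = 2^2 = 4

4


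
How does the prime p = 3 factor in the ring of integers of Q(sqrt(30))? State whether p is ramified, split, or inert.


K = Q(sqrt(30)). Since d mod 4 = 2, disc(K) = 120.
Check p | disc: 120 mod 3 = 0.
p divides disc, so p ramifies: (p) = P^2 with e=2, f=1, g=1.
Therefore p is ramified.

ramified


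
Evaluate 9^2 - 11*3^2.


x^2 - d*y^2
= 9^2 - 11*3^2
= 81 - 99
= -18

-18


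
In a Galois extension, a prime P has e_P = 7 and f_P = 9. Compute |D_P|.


|D_P| = e * f
= 7 * 9
= 63

63


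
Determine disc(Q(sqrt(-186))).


For K = Q(sqrt(d)) with d squarefree: disc(K) = d if d = 1 mod 4, and disc(K) = 4d if d = 2 or 3 mod 4.
Here d = -186, and d mod 4 = 2.
d = 2 mod 4, not 1 (O_K = Z[sqrt(d)]), so disc(K) = 4d = 4 * (-186) = -744

-744


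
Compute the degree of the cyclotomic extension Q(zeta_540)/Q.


The degree equals Euler's totient phi(540).
540 = 2^2 * 3^3 * 5
phi(540) = 144

144


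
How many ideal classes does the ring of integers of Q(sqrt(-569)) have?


K = Q(sqrt(-569)). d mod 4 = 3, so D = disc(K) = 4d = -2276
h(K) equals the number of primitive reduced positive-definite forms (a, b, c) = a*x^2 + b*x*y + c*y^2 with b^2 - 4ac = D,
where reduced means |b| <= a <= c, with b >= 0 whenever |b| = a or a = c, and primitive means gcd(a, b, c) = 1.
Reduced forces 3a^2 <= |D| = 2276, so 1 <= a <= 27; b must have the parity of D, and c = (b^2 - D)/(4a) must be an integer >= a.
Enumerate a = 1..27, b in [-a, a]:
  a=1: (1, 0, 569)  [1]
  a=2: (2, 2, 285)  [1]
  a=3: (3, -2, 190), (3, 2, 190)  [2]
  a=4: none
  a=5: (5, -2, 114), (5, 2, 114)  [2]
  a=6: (6, -2, 95), (6, 2, 95)  [2]
  a=7..8: none
  a=9: (9, -8, 65), (9, 8, 65)  [2]
  a=10: (10, -2, 57), (10, 2, 57)  [2]
  a=11: (11, -10, 54), (11, 10, 54)  [2]
  a=12: none
  a=13: (13, -8, 45), (13, 8, 45)  [2]
  a=14: none
  a=15: (15, -8, 39), (15, -2, 38), (15, 2, 38), (15, 8, 39)  [4]
  a=16: none
  a=17: (17, -6, 34), (17, 6, 34)  [2]
  a=18: (18, -10, 33), (18, 10, 33)  [2]
  a=19: (19, -2, 30), (19, 2, 30)  [2]
  a=20..21: none
  a=22: (22, -10, 27), (22, 10, 27)  [2]
  a=23: (23, -22, 30), (23, 22, 30)  [2]
  a=24: none
  a=25: (25, -18, 26), (25, 18, 26)  [2]
  a=26..27: none
Total reduced forms: 1 + 1 + 2 + 2 + 2 + 2 + 2 + 2 + 2 + 4 + 2 + 2 + 2 + 2 + 2 + 2 = 32
h = 32

32


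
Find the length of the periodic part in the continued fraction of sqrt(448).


Run the CF algorithm for sqrt(448).
a_0 = floor(sqrt(448)) = 21; set m_0=0, q_0=1.
Recurrence: m' = q*a - m,  q' = (d - m'^2)/q,  a' = floor((a_0 + m')/q').
  step 1: m=21, q=7, a=6
  step 2: m=21, q=1, a=42
a_2 = 2*a_0 = 42, so the period closes here.
sqrt(448) = [21; 6, 42]
Period length = 2

2


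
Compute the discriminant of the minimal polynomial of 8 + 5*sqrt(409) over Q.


The element 8 + 5*sqrt(409) has minimal polynomial:
x^2 - 16*x - 10161
Discriminant = (-16)^2 - 4*(-10161)
= 256 + 40644
= 40900

40900


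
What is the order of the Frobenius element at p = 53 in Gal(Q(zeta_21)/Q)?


The Frobenius at p in Gal(Q(zeta_n)/Q) = (Z/nZ)* is the class of p, so its order is ord_21(53), the smallest k >= 1 with 53^k = 1 mod 21.
n = 21 = 3 * 7, phi(21) = 12; the order divides phi(n).
Divisors of 12: 1, 2, 3, 4, 6, 12
Repeated squaring mod 21: 53^1 = 11, 53^2 = 16, 53^4 = 4, 53^8 = 16
Test divisors in increasing order:
  k=1: 53^1 = 11 mod 21
  k=2: 53^2 = 16 mod 21
  k=3: 53^3 = 16 * 11 = 8 mod 21
  k=4: 53^4 = 4 mod 21
  k=6: 53^6 = 4 * 16 = 1 mod 21  <- first divisor giving 1
Order = 6

6


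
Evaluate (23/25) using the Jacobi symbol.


Compute (23/25) via quadratic reciprocity:
  reciprocity: (23/25) -> +(25/23)
  reduce: (2/23)
  pull out 2: (2/23) = +1  (since 23 mod 8 = 7)
  (1/23) = 1
Product of signs = 1

1


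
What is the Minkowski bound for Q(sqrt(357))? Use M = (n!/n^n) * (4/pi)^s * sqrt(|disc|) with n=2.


d = 357, d mod 4 = 1, so disc(K) = d = 357; |disc(K)| = 357
Real quadratic field, so n = 2, s = r2 = 0, r1 = 2
M = (n!/n^n) * (4/pi)^s * sqrt(|disc(K)|) = (2!/2^2) * (4/pi)^0 * sqrt(357)
= 0.5 * 1.000000 * 18.894444
= 9.4472

9.4472


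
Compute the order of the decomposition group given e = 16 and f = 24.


|D_P| = e * f
= 16 * 24
= 384

384


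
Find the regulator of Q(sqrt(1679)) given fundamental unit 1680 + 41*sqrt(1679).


epsilon = 1680 + 41*sqrt(1679)
= 3359.9997
R = ln(3359.9997)
= 8.1197

8.1197


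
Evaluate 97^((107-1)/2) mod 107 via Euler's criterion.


p = 107 is prime and the exponent is (p-1)/2 = 53, so by Euler's criterion 97^53 = (97/107) = +1 or -1 mod 107.
Compute by square-and-multiply:
  53 = 32 + 16 + 4 + 1 (binary 110101)
  Repeated squaring mod 107: 97^1 = 97, 97^2 = 100, 97^4 = 49, 97^8 = 47, 97^16 = 69, 97^32 = 53
  97^53 = 97^32 * 97^16 * 97^4 * 97^1 = 53 * 69 * 49 * 97 mod 107
    53 * 69 = 3657 = 19 mod 107
    19 * 49 = 931 = 75 mod 107
    75 * 97 = 7275 = 106 mod 107
  97^53 = 106 mod 107
Result 106 = p - 1 = -1 mod 107: 97 is a quadratic non-residue mod 107. As a residue in [0, p-1] the value is 106.
97^53 mod 107 = 106

106


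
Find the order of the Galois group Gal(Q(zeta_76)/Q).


|Gal(Q(zeta_76)/Q)| = phi(76)
= 36

36


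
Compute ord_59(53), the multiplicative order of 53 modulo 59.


We want ord_59(53), the smallest k >= 1 with 53^k = 1 mod 59.
n = 59 = 59, phi(59) = 58; the order divides phi(n).
Divisors of 58: 1, 2, 29, 58
Repeated squaring mod 59: 53^1 = 53, 53^2 = 36, 53^4 = 57, 53^8 = 4, 53^16 = 16, 53^32 = 20
Test divisors in increasing order:
  k=1: 53^1 = 53 mod 59
  k=2: 53^2 = 36 mod 59
  k=29: 53^29 = 16 * 4 * 57 * 53 = 1 mod 59  <- first divisor giving 1
Order = 29

29


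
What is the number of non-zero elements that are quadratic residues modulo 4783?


For prime p, the number of non-zero quadratic residues is (p-1)/2.
= (4783-1)/2
= 2391

2391


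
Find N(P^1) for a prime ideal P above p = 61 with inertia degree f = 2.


N(P^a) = p^(a*f)
= 61^(1*2)
= 61^2
= 3721

3721


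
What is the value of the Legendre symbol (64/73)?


p = 73 is prime, so compute (64/73) with the reciprocity algorithm (Jacobi-symbol steps: pull out 2s via (2/n), flip via reciprocity, reduce):
  pull out 2: (2/73) = +1  (since 73 mod 8 = 1)
  pull out 2: (2/73) = +1  (since 73 mod 8 = 1)
  pull out 2: (2/73) = +1  (since 73 mod 8 = 1)
  pull out 2: (2/73) = +1  (since 73 mod 8 = 1)
  pull out 2: (2/73) = +1  (since 73 mod 8 = 1)
  pull out 2: (2/73) = +1  (since 73 mod 8 = 1)
  (1/73) = 1
Product of signs = 1
(64/73) = 1

1


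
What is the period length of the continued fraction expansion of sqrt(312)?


Run the CF algorithm for sqrt(312).
a_0 = floor(sqrt(312)) = 17; set m_0=0, q_0=1.
Recurrence: m' = q*a - m,  q' = (d - m'^2)/q,  a' = floor((a_0 + m')/q').
  step 1: m=17, q=23, a=1
  step 2: m=6, q=12, a=1
  step 3: m=6, q=23, a=1
  step 4: m=17, q=1, a=34
a_4 = 2*a_0 = 34, so the period closes here.
sqrt(312) = [17; 1, 1, 1, 34]
Period length = 4

4


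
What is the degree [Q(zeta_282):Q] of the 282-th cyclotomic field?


The degree equals Euler's totient phi(282).
282 = 2 * 3 * 47
phi(282) = 92

92


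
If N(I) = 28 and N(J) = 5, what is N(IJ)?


N(IJ) = N(I) * N(J)
= 28 * 5
= 140

140


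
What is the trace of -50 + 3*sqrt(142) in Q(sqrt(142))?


Tr(a + b*sqrt(d)) = (a + b*sqrt(d)) + (a - b*sqrt(d)) = 2a
= 2 * (-50)
= -100

-100


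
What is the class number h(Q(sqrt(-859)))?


K = Q(sqrt(-859)). d mod 4 = 1, so D = disc(K) = d = -859
h(K) equals the number of primitive reduced positive-definite forms (a, b, c) = a*x^2 + b*x*y + c*y^2 with b^2 - 4ac = D,
where reduced means |b| <= a <= c, with b >= 0 whenever |b| = a or a = c, and primitive means gcd(a, b, c) = 1.
Reduced forces 3a^2 <= |D| = 859, so 1 <= a <= 16; b must have the parity of D, and c = (b^2 - D)/(4a) must be an integer >= a.
Enumerate a = 1..16, b in [-a, a]:
  a=1: (1, 1, 215)  [1]
  a=2..4: none
  a=5: (5, -1, 43), (5, 1, 43)  [2]
  a=6: none
  a=7: (7, -3, 31), (7, 3, 31)  [2]
  a=8..12: none
  a=13: (13, -5, 17), (13, 5, 17)  [2]
  a=14..16: none
Total reduced forms: 1 + 2 + 2 + 2 = 7
h = 7

7


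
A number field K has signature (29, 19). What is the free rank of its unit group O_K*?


By Dirichlet's unit theorem:
rank = r1 + r2 - 1
= 29 + 19 - 1
= 47

47


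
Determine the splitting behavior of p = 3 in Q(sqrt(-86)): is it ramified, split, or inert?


K = Q(sqrt(-86)). Since d mod 4 = 2, disc(K) = -344.
Check p | disc: -344 mod 3 = 1.
p does not divide disc. Compute Legendre symbol (d/p):
1^((3-1)/2) mod 3 = 1
(d/p) = 1, so p splits: (p) = P*P' with e=1, f=1, g=2.
Therefore p is split.

split


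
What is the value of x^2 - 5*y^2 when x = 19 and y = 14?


x^2 - d*y^2
= 19^2 - 5*14^2
= 361 - 980
= -619

-619


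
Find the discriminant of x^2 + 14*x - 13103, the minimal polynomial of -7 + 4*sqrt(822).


The element -7 + 4*sqrt(822) has minimal polynomial:
x^2 + 14*x - 13103
Discriminant = (14)^2 - 4*(-13103)
= 196 + 52412
= 52608

52608


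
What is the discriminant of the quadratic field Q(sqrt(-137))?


For K = Q(sqrt(d)) with d squarefree: disc(K) = d if d = 1 mod 4, and disc(K) = 4d if d = 2 or 3 mod 4.
Here d = -137, and d mod 4 = 3.
d = 3 mod 4, not 1 (O_K = Z[sqrt(d)]), so disc(K) = 4d = 4 * (-137) = -548

-548


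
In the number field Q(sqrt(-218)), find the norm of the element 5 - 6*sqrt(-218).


N(a + b*sqrt(d)) = a^2 - d*b^2
= (5)^2 - (-218)*(-6)^2
= 25 + 7848
= 7873

7873


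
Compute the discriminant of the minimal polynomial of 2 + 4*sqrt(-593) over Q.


The element 2 + 4*sqrt(-593) has minimal polynomial:
x^2 - 4*x + 9492
Discriminant = (-4)^2 - 4*(9492)
= 16 - 37968
= -37952

-37952


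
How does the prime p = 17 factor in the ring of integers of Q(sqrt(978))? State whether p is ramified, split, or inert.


K = Q(sqrt(978)). Since d mod 4 = 2, disc(K) = 3912.
Check p | disc: 3912 mod 17 = 2.
p does not divide disc. Compute Legendre symbol (d/p):
9^((17-1)/2) mod 17 = 1
(d/p) = 1, so p splits: (p) = P*P' with e=1, f=1, g=2.
Therefore p is split.

split


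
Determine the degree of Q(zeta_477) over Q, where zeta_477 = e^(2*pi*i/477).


The degree equals Euler's totient phi(477).
477 = 3^2 * 53
phi(477) = 312

312


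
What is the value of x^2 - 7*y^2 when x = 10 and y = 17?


x^2 - d*y^2
= 10^2 - 7*17^2
= 100 - 2023
= -1923

-1923


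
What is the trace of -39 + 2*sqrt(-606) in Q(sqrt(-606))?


Tr(a + b*sqrt(d)) = (a + b*sqrt(d)) + (a - b*sqrt(d)) = 2a
= 2 * (-39)
= -78

-78


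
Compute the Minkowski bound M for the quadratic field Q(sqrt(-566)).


d = -566, d mod 4 = 2, so disc(K) = 4d = -2264; |disc(K)| = 2264
Imaginary quadratic field, so n = 2, s = r2 = 1, r1 = 0
M = (n!/n^n) * (4/pi)^s * sqrt(|disc(K)|) = (2!/2^2) * (4/pi)^1 * sqrt(2264)
= 0.5 * 1.273240 * 47.581509
= 30.2913

30.2913


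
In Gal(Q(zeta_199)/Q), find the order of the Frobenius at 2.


The Frobenius at p in Gal(Q(zeta_n)/Q) = (Z/nZ)* is the class of p, so its order is ord_199(2), the smallest k >= 1 with 2^k = 1 mod 199.
n = 199 = 199, phi(199) = 198; the order divides phi(n).
Divisors of 198: 1, 2, 3, 6, 9, 11, 18, 22, 33, 66, 99, 198
Repeated squaring mod 199: 2^1 = 2, 2^2 = 4, 2^4 = 16, 2^8 = 57, 2^16 = 65, 2^32 = 46, 2^64 = 126, 2^128 = 155
Test divisors in increasing order:
  k=1: 2^1 = 2 mod 199
  k=2: 2^2 = 4 mod 199
  k=3: 2^3 = 4 * 2 = 8 mod 199
  k=6: 2^6 = 16 * 4 = 64 mod 199
  k=9: 2^9 = 57 * 2 = 114 mod 199
  k=11: 2^11 = 57 * 4 * 2 = 58 mod 199
  k=18: 2^18 = 65 * 4 = 61 mod 199
  k=22: 2^22 = 65 * 16 * 4 = 180 mod 199
  k=33: 2^33 = 46 * 2 = 92 mod 199
  k=66: 2^66 = 126 * 4 = 106 mod 199
  k=99: 2^99 = 126 * 46 * 4 * 2 = 1 mod 199  <- first divisor giving 1
Order = 99

99


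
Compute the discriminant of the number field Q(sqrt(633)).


For K = Q(sqrt(d)) with d squarefree: disc(K) = d if d = 1 mod 4, and disc(K) = 4d if d = 2 or 3 mod 4.
Here d = 633, and d mod 4 = 1.
d = 1 mod 4 (O_K = Z[(1+sqrt(d))/2]), so disc(K) = d = 633

633


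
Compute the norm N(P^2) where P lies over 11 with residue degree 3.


N(P^a) = p^(a*f)
= 11^(2*3)
= 11^6
= 1771561

1771561


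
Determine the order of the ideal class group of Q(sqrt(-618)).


K = Q(sqrt(-618)). d mod 4 = 2, so D = disc(K) = 4d = -2472
h(K) equals the number of primitive reduced positive-definite forms (a, b, c) = a*x^2 + b*x*y + c*y^2 with b^2 - 4ac = D,
where reduced means |b| <= a <= c, with b >= 0 whenever |b| = a or a = c, and primitive means gcd(a, b, c) = 1.
Reduced forces 3a^2 <= |D| = 2472, so 1 <= a <= 28; b must have the parity of D, and c = (b^2 - D)/(4a) must be an integer >= a.
Enumerate a = 1..28, b in [-a, a]:
  a=1: (1, 0, 618)  [1]
  a=2: (2, 0, 309)  [1]
  a=3: (3, 0, 206)  [1]
  a=4..5: none
  a=6: (6, 0, 103)  [1]
  a=7..10: none
  a=11: (11, -6, 57), (11, 6, 57)  [2]
  a=12..18: none
  a=19: (19, -6, 33), (19, 6, 33)  [2]
  a=20..21: none
  a=22: (22, -16, 31), (22, 16, 31)  [2]
  a=23: (23, -14, 29), (23, 14, 29)  [2]
  a=24..28: none
Total reduced forms: 1 + 1 + 1 + 1 + 2 + 2 + 2 + 2 = 12
h = 12

12


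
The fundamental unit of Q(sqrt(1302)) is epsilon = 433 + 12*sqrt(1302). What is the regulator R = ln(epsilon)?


epsilon = 433 + 12*sqrt(1302)
= 865.9988
R = ln(865.9988)
= 6.7639

6.7639


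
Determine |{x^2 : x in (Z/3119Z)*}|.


For prime p, the number of non-zero quadratic residues is (p-1)/2.
= (3119-1)/2
= 1559

1559


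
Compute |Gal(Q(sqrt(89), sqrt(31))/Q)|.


The 2 square roots of distinct primes are multiplicatively independent over Q,
so [K:Q] = 2^2 and Gal(K/Q) is isomorphic to (Z/2Z)^2.
|Gal| = 2^2 = 4

4


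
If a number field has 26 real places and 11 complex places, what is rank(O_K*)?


By Dirichlet's unit theorem:
rank = r1 + r2 - 1
= 26 + 11 - 1
= 36

36


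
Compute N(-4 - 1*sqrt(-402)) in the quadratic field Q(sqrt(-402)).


N(a + b*sqrt(d)) = a^2 - d*b^2
= (-4)^2 - (-402)*(-1)^2
= 16 + 402
= 418

418


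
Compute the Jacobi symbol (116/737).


Compute (116/737) via quadratic reciprocity:
  pull out 2: (2/737) = +1  (since 737 mod 8 = 1)
  pull out 2: (2/737) = +1  (since 737 mod 8 = 1)
  reciprocity: (29/737) -> +(737/29)
  reduce: (12/29)
  pull out 2: (2/29) = -1  (since 29 mod 8 = 5)
  pull out 2: (2/29) = -1  (since 29 mod 8 = 5)
  reciprocity: (3/29) -> +(29/3)
  reduce: (2/3)
  pull out 2: (2/3) = -1  (since 3 mod 8 = 3)
  (1/3) = 1
Product of signs = -1

-1


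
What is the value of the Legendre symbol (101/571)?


p = 571 is prime, so compute (101/571) with the reciprocity algorithm (Jacobi-symbol steps: pull out 2s via (2/n), flip via reciprocity, reduce):
  reciprocity: (101/571) -> +(571/101)
  reduce: (66/101)
  pull out 2: (2/101) = -1  (since 101 mod 8 = 5)
  reciprocity: (33/101) -> +(101/33)
  reduce: (2/33)
  pull out 2: (2/33) = +1  (since 33 mod 8 = 1)
  (1/33) = 1
Product of signs = -1
(101/571) = -1

-1


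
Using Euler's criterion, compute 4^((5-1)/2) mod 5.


p = 5 is prime and the exponent is (p-1)/2 = 2, so by Euler's criterion 4^2 = (4/5) = +1 or -1 mod 5.
Compute by square-and-multiply:
  2 = 2 (binary 10)
  Repeated squaring mod 5: 4^1 = 4, 4^2 = 1
  4^2 = 1 mod 5
Result 1: 4 is a quadratic residue mod 5.
4^2 mod 5 = 1

1


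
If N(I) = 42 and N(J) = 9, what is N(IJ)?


N(IJ) = N(I) * N(J)
= 42 * 9
= 378

378


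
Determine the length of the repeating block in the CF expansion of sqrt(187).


Run the CF algorithm for sqrt(187).
a_0 = floor(sqrt(187)) = 13; set m_0=0, q_0=1.
Recurrence: m' = q*a - m,  q' = (d - m'^2)/q,  a' = floor((a_0 + m')/q').
  step 1: m=13, q=18, a=1
  step 2: m=5, q=9, a=2
  step 3: m=13, q=2, a=13
  step 4: m=13, q=9, a=2
  step 5: m=5, q=18, a=1
  step 6: m=13, q=1, a=26
a_6 = 2*a_0 = 26, so the period closes here.
sqrt(187) = [13; 1, 2, 13, 2, 1, 26]
Period length = 6

6


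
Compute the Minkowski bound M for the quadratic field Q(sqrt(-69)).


d = -69, d mod 4 = 3, so disc(K) = 4d = -276; |disc(K)| = 276
Imaginary quadratic field, so n = 2, s = r2 = 1, r1 = 0
M = (n!/n^n) * (4/pi)^s * sqrt(|disc(K)|) = (2!/2^2) * (4/pi)^1 * sqrt(276)
= 0.5 * 1.273240 * 16.613248
= 10.5763

10.5763


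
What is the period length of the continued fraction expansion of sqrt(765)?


Run the CF algorithm for sqrt(765).
a_0 = floor(sqrt(765)) = 27; set m_0=0, q_0=1.
Recurrence: m' = q*a - m,  q' = (d - m'^2)/q,  a' = floor((a_0 + m')/q').
  step 1: m=27, q=36, a=1
  step 2: m=9, q=19, a=1
  step 3: m=10, q=35, a=1
  step 4: m=25, q=4, a=13
  step 5: m=27, q=9, a=6
  step 6: m=27, q=4, a=13
  step 7: m=25, q=35, a=1
  step 8: m=10, q=19, a=1
  step 9: m=9, q=36, a=1
  step 10: m=27, q=1, a=54
a_10 = 2*a_0 = 54, so the period closes here.
sqrt(765) = [27; 1, 1, 1, 13, 6, 13, 1, 1, 1, 54]
Period length = 10

10


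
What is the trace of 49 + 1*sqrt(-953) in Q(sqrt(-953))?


Tr(a + b*sqrt(d)) = (a + b*sqrt(d)) + (a - b*sqrt(d)) = 2a
= 2 * (49)
= 98

98


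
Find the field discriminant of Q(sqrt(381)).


For K = Q(sqrt(d)) with d squarefree: disc(K) = d if d = 1 mod 4, and disc(K) = 4d if d = 2 or 3 mod 4.
Here d = 381, and d mod 4 = 1.
d = 1 mod 4 (O_K = Z[(1+sqrt(d))/2]), so disc(K) = d = 381

381


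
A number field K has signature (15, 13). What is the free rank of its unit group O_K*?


By Dirichlet's unit theorem:
rank = r1 + r2 - 1
= 15 + 13 - 1
= 27

27


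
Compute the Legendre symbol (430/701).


p = 701 is prime, so compute (430/701) with the reciprocity algorithm (Jacobi-symbol steps: pull out 2s via (2/n), flip via reciprocity, reduce):
  pull out 2: (2/701) = -1  (since 701 mod 8 = 5)
  reciprocity: (215/701) -> +(701/215)
  reduce: (56/215)
  pull out 2: (2/215) = +1  (since 215 mod 8 = 7)
  pull out 2: (2/215) = +1  (since 215 mod 8 = 7)
  pull out 2: (2/215) = +1  (since 215 mod 8 = 7)
  reciprocity: (7/215) -> -(215/7)
  reduce: (5/7)
  reciprocity: (5/7) -> +(7/5)
  reduce: (2/5)
  pull out 2: (2/5) = -1  (since 5 mod 8 = 5)
  (1/5) = 1
Product of signs = -1
(430/701) = -1

-1


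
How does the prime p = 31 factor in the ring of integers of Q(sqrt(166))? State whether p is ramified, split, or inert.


K = Q(sqrt(166)). Since d mod 4 = 2, disc(K) = 664.
Check p | disc: 664 mod 31 = 13.
p does not divide disc. Compute Legendre symbol (d/p):
11^((31-1)/2) mod 31 = -1
(d/p) = -1, so p is inert: (p) stays prime with e=1, f=2, g=1.
Therefore p is inert.

inert


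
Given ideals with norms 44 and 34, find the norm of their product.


N(IJ) = N(I) * N(J)
= 44 * 34
= 1496

1496


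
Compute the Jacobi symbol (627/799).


Compute (627/799) via quadratic reciprocity:
  reciprocity: (627/799) -> -(799/627)
  reduce: (172/627)
  pull out 2: (2/627) = -1  (since 627 mod 8 = 3)
  pull out 2: (2/627) = -1  (since 627 mod 8 = 3)
  reciprocity: (43/627) -> -(627/43)
  reduce: (25/43)
  reciprocity: (25/43) -> +(43/25)
  reduce: (18/25)
  pull out 2: (2/25) = +1  (since 25 mod 8 = 1)
  reciprocity: (9/25) -> +(25/9)
  reduce: (7/9)
  reciprocity: (7/9) -> +(9/7)
  reduce: (2/7)
  pull out 2: (2/7) = +1  (since 7 mod 8 = 7)
  (1/7) = 1
Product of signs = 1

1


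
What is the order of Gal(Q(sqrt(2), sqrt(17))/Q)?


The 2 square roots of distinct primes are multiplicatively independent over Q,
so [K:Q] = 2^2 and Gal(K/Q) is isomorphic to (Z/2Z)^2.
|Gal| = 2^2 = 4

4


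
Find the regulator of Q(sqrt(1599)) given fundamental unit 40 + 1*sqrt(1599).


epsilon = 40 + 1*sqrt(1599)
= 79.9875
R = ln(79.9875)
= 4.3819

4.3819


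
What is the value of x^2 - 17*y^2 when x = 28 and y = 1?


x^2 - d*y^2
= 28^2 - 17*1^2
= 784 - 17
= 767

767


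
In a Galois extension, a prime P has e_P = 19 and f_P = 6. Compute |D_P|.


|D_P| = e * f
= 19 * 6
= 114

114


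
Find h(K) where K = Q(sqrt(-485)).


K = Q(sqrt(-485)). d mod 4 = 3, so D = disc(K) = 4d = -1940
h(K) equals the number of primitive reduced positive-definite forms (a, b, c) = a*x^2 + b*x*y + c*y^2 with b^2 - 4ac = D,
where reduced means |b| <= a <= c, with b >= 0 whenever |b| = a or a = c, and primitive means gcd(a, b, c) = 1.
Reduced forces 3a^2 <= |D| = 1940, so 1 <= a <= 25; b must have the parity of D, and c = (b^2 - D)/(4a) must be an integer >= a.
Enumerate a = 1..25, b in [-a, a]:
  a=1: (1, 0, 485)  [1]
  a=2: (2, 2, 243)  [1]
  a=3: (3, -2, 162), (3, 2, 162)  [2]
  a=4: none
  a=5: (5, 0, 97)  [1]
  a=6: (6, -2, 81), (6, 2, 81)  [2]
  a=7..8: none
  a=9: (9, -2, 54), (9, 2, 54)  [2]
  a=10: (10, 10, 51)  [1]
  a=11..12: none
  a=13: (13, -6, 38), (13, 6, 38)  [2]
  a=14: none
  a=15: (15, -10, 34), (15, 10, 34)  [2]
  a=16: none
  a=17: (17, -10, 30), (17, 10, 30)  [2]
  a=18: (18, -2, 27), (18, 2, 27)  [2]
  a=19: (19, -6, 26), (19, 6, 26)  [2]
  a=20..25: none
Total reduced forms: 1 + 1 + 2 + 1 + 2 + 2 + 1 + 2 + 2 + 2 + 2 + 2 = 20
h = 20

20


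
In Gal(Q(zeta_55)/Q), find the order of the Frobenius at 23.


The Frobenius at p in Gal(Q(zeta_n)/Q) = (Z/nZ)* is the class of p, so its order is ord_55(23), the smallest k >= 1 with 23^k = 1 mod 55.
n = 55 = 5 * 11, phi(55) = 40; the order divides phi(n).
Divisors of 40: 1, 2, 4, 5, 8, 10, 20, 40
Repeated squaring mod 55: 23^1 = 23, 23^2 = 34, 23^4 = 1, 23^8 = 1, 23^16 = 1, 23^32 = 1
Test divisors in increasing order:
  k=1: 23^1 = 23 mod 55
  k=2: 23^2 = 34 mod 55
  k=4: 23^4 = 1 mod 55  <- first divisor giving 1
Order = 4

4


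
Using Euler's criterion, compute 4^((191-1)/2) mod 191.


p = 191 is prime and the exponent is (p-1)/2 = 95, so by Euler's criterion 4^95 = (4/191) = +1 or -1 mod 191.
Compute by square-and-multiply:
  95 = 64 + 16 + 8 + 4 + 2 + 1 (binary 1011111)
  Repeated squaring mod 191: 4^1 = 4, 4^2 = 16, 4^4 = 65, 4^8 = 23, 4^16 = 147, 4^32 = 26, 4^64 = 103
  4^95 = 4^64 * 4^16 * 4^8 * 4^4 * 4^2 * 4^1 = 103 * 147 * 23 * 65 * 16 * 4 mod 191
    103 * 147 = 15141 = 52 mod 191
    52 * 23 = 1196 = 50 mod 191
    50 * 65 = 3250 = 3 mod 191
    3 * 16 = 48 = 48 mod 191
    48 * 4 = 192 = 1 mod 191
  4^95 = 1 mod 191
Result 1: 4 is a quadratic residue mod 191.
4^95 mod 191 = 1

1


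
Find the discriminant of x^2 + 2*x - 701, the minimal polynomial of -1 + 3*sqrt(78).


The element -1 + 3*sqrt(78) has minimal polynomial:
x^2 + 2*x - 701
Discriminant = (2)^2 - 4*(-701)
= 4 + 2804
= 2808

2808


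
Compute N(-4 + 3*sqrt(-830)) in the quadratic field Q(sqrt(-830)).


N(a + b*sqrt(d)) = a^2 - d*b^2
= (-4)^2 - (-830)*(3)^2
= 16 + 7470
= 7486

7486


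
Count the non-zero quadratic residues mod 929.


For prime p, the number of non-zero quadratic residues is (p-1)/2.
= (929-1)/2
= 464

464


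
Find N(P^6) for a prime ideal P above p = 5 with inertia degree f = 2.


N(P^a) = p^(a*f)
= 5^(6*2)
= 5^12
= 244140625

244140625


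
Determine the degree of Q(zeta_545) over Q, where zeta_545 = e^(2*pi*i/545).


The degree equals Euler's totient phi(545).
545 = 5 * 109
phi(545) = 432

432


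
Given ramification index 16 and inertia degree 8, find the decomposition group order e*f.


|D_P| = e * f
= 16 * 8
= 128

128


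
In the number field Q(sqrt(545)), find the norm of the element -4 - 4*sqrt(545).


N(a + b*sqrt(d)) = a^2 - d*b^2
= (-4)^2 - (545)*(-4)^2
= 16 - 8720
= -8704

-8704


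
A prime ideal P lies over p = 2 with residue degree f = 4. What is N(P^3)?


N(P^a) = p^(a*f)
= 2^(3*4)
= 2^12
= 4096

4096


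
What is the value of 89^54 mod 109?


p = 109 is prime and the exponent is (p-1)/2 = 54, so by Euler's criterion 89^54 = (89/109) = +1 or -1 mod 109.
Compute by square-and-multiply:
  54 = 32 + 16 + 4 + 2 (binary 110110)
  Repeated squaring mod 109: 89^1 = 89, 89^2 = 73, 89^4 = 97, 89^8 = 35, 89^16 = 26, 89^32 = 22
  89^54 = 89^32 * 89^16 * 89^4 * 89^2 = 22 * 26 * 97 * 73 mod 109
    22 * 26 = 572 = 27 mod 109
    27 * 97 = 2619 = 3 mod 109
    3 * 73 = 219 = 1 mod 109
  89^54 = 1 mod 109
Result 1: 89 is a quadratic residue mod 109.
89^54 mod 109 = 1

1


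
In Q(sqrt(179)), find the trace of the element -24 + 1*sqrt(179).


Tr(a + b*sqrt(d)) = (a + b*sqrt(d)) + (a - b*sqrt(d)) = 2a
= 2 * (-24)
= -48

-48


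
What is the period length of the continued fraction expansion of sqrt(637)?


Run the CF algorithm for sqrt(637).
a_0 = floor(sqrt(637)) = 25; set m_0=0, q_0=1.
Recurrence: m' = q*a - m,  q' = (d - m'^2)/q,  a' = floor((a_0 + m')/q').
  step 1: m=25, q=12, a=4
  step 2: m=23, q=9, a=5
  step 3: m=22, q=17, a=2
  step 4: m=12, q=29, a=1
  step 5: m=17, q=12, a=3
  step 6: m=19, q=23, a=1
  step 7: m=4, q=27, a=1
  step 8: m=23, q=4, a=12
  step 9: m=25, q=3, a=16
  step 10: m=23, q=36, a=1
  step 11: m=13, q=13, a=2
  step 12: m=13, q=36, a=1
  step 13: m=23, q=3, a=16
  step 14: m=25, q=4, a=12
  step 15: m=23, q=27, a=1
  step 16: m=4, q=23, a=1
  step 17: m=19, q=12, a=3
  step 18: m=17, q=29, a=1
  step 19: m=12, q=17, a=2
  step 20: m=22, q=9, a=5
  step 21: m=23, q=12, a=4
  step 22: m=25, q=1, a=50
a_22 = 2*a_0 = 50, so the period closes here.
sqrt(637) = [25; 4, 5, 2, 1, 3, 1, 1, 12, 16, 1, 2, 1, 16, 12, 1, 1, 3, 1, 2, 5, 4, 50]
Period length = 22

22


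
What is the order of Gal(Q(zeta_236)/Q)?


|Gal(Q(zeta_236)/Q)| = phi(236)
= 116

116


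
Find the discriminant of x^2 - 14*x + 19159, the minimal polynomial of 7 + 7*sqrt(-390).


The element 7 + 7*sqrt(-390) has minimal polynomial:
x^2 - 14*x + 19159
Discriminant = (-14)^2 - 4*(19159)
= 196 - 76636
= -76440

-76440


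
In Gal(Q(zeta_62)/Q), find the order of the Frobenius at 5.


The Frobenius at p in Gal(Q(zeta_n)/Q) = (Z/nZ)* is the class of p, so its order is ord_62(5), the smallest k >= 1 with 5^k = 1 mod 62.
n = 62 = 2 * 31, phi(62) = 30; the order divides phi(n).
Divisors of 30: 1, 2, 3, 5, 6, 10, 15, 30
Repeated squaring mod 62: 5^1 = 5, 5^2 = 25, 5^4 = 5, 5^8 = 25, 5^16 = 5
Test divisors in increasing order:
  k=1: 5^1 = 5 mod 62
  k=2: 5^2 = 25 mod 62
  k=3: 5^3 = 25 * 5 = 1 mod 62  <- first divisor giving 1
Order = 3

3


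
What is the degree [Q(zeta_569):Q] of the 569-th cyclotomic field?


The degree equals Euler's totient phi(569).
569 = 569
phi(569) = 568

568


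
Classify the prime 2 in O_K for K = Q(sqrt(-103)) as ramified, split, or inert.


K = Q(sqrt(-103)). Since d mod 4 = 1, disc(K) = -103.
Check p | disc: -103 mod 2 = 1.
p=2 does not divide disc (d is 1 mod 4). 2 splits iff d = 1 mod 8.
d mod 8 = 1, so (d/2) = 1.
(d/p) = 1, so p splits: (p) = P*P' with e=1, f=1, g=2.
Therefore p is split.

split


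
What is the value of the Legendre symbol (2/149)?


p = 149 is prime, so compute (2/149) with the reciprocity algorithm (Jacobi-symbol steps: pull out 2s via (2/n), flip via reciprocity, reduce):
  pull out 2: (2/149) = -1  (since 149 mod 8 = 5)
  (1/149) = 1
Product of signs = -1
(2/149) = -1

-1


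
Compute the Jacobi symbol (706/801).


Compute (706/801) via quadratic reciprocity:
  pull out 2: (2/801) = +1  (since 801 mod 8 = 1)
  reciprocity: (353/801) -> +(801/353)
  reduce: (95/353)
  reciprocity: (95/353) -> +(353/95)
  reduce: (68/95)
  pull out 2: (2/95) = +1  (since 95 mod 8 = 7)
  pull out 2: (2/95) = +1  (since 95 mod 8 = 7)
  reciprocity: (17/95) -> +(95/17)
  reduce: (10/17)
  pull out 2: (2/17) = +1  (since 17 mod 8 = 1)
  reciprocity: (5/17) -> +(17/5)
  reduce: (2/5)
  pull out 2: (2/5) = -1  (since 5 mod 8 = 5)
  (1/5) = 1
Product of signs = -1

-1


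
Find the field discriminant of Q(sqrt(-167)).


For K = Q(sqrt(d)) with d squarefree: disc(K) = d if d = 1 mod 4, and disc(K) = 4d if d = 2 or 3 mod 4.
Here d = -167, and d mod 4 = 1.
d = 1 mod 4 (O_K = Z[(1+sqrt(d))/2]), so disc(K) = d = -167

-167


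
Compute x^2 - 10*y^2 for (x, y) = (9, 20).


x^2 - d*y^2
= 9^2 - 10*20^2
= 81 - 4000
= -3919

-3919


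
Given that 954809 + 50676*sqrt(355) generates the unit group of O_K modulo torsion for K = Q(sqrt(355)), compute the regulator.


epsilon = 954809 + 50676*sqrt(355)
= 1.9096e+06
R = ln(1.9096e+06)
= 14.4624

14.4624


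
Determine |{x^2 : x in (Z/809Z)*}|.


For prime p, the number of non-zero quadratic residues is (p-1)/2.
= (809-1)/2
= 404

404


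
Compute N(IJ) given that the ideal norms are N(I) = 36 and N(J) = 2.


N(IJ) = N(I) * N(J)
= 36 * 2
= 72

72


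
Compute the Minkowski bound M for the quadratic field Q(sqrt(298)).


d = 298, d mod 4 = 2, so disc(K) = 4d = 1192; |disc(K)| = 1192
Real quadratic field, so n = 2, s = r2 = 0, r1 = 2
M = (n!/n^n) * (4/pi)^s * sqrt(|disc(K)|) = (2!/2^2) * (4/pi)^0 * sqrt(1192)
= 0.5 * 1.000000 * 34.525353
= 17.2627

17.2627


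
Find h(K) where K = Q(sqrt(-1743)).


K = Q(sqrt(-1743)). d mod 4 = 1, so D = disc(K) = d = -1743
h(K) equals the number of primitive reduced positive-definite forms (a, b, c) = a*x^2 + b*x*y + c*y^2 with b^2 - 4ac = D,
where reduced means |b| <= a <= c, with b >= 0 whenever |b| = a or a = c, and primitive means gcd(a, b, c) = 1.
Reduced forces 3a^2 <= |D| = 1743, so 1 <= a <= 24; b must have the parity of D, and c = (b^2 - D)/(4a) must be an integer >= a.
Enumerate a = 1..24, b in [-a, a]:
  a=1: (1, 1, 436)  [1]
  a=2: (2, -1, 218), (2, 1, 218)  [2]
  a=3: (3, 3, 146)  [1]
  a=4: (4, -1, 109), (4, 1, 109)  [2]
  a=5: none
  a=6: (6, -3, 73), (6, 3, 73)  [2]
  a=7: (7, 7, 64)  [1]
  a=8: (8, -7, 56), (8, 7, 56)  [2]
  a=9..11: none
  a=12: (12, -9, 38), (12, 9, 38)  [2]
  a=13: (13, -5, 34), (13, 5, 34)  [2]
  a=14: (14, -7, 32), (14, 7, 32)  [2]
  a=15: none
  a=16: (16, -7, 28), (16, 7, 28)  [2]
  a=17: (17, -5, 26), (17, 5, 26)  [2]
  a=18: none
  a=19: (19, -9, 24), (19, 9, 24)  [2]
  a=20: none
  a=21: (21, 21, 26)  [1]
  a=22..24: none
Total reduced forms: 1 + 2 + 1 + 2 + 2 + 1 + 2 + 2 + 2 + 2 + 2 + 2 + 2 + 1 = 24
h = 24

24


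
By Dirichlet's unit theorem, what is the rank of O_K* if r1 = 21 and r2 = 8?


By Dirichlet's unit theorem:
rank = r1 + r2 - 1
= 21 + 8 - 1
= 28

28


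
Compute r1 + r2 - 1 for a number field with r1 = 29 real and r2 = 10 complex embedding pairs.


By Dirichlet's unit theorem:
rank = r1 + r2 - 1
= 29 + 10 - 1
= 38

38


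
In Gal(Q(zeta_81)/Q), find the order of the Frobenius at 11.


The Frobenius at p in Gal(Q(zeta_n)/Q) = (Z/nZ)* is the class of p, so its order is ord_81(11), the smallest k >= 1 with 11^k = 1 mod 81.
n = 81 = 3^4, phi(81) = 54; the order divides phi(n).
Divisors of 54: 1, 2, 3, 6, 9, 18, 27, 54
Repeated squaring mod 81: 11^1 = 11, 11^2 = 40, 11^4 = 61, 11^8 = 76, 11^16 = 25, 11^32 = 58
Test divisors in increasing order:
  k=1: 11^1 = 11 mod 81
  k=2: 11^2 = 40 mod 81
  k=3: 11^3 = 40 * 11 = 35 mod 81
  k=6: 11^6 = 61 * 40 = 10 mod 81
  k=9: 11^9 = 76 * 11 = 26 mod 81
  k=18: 11^18 = 25 * 40 = 28 mod 81
  k=27: 11^27 = 25 * 76 * 40 * 11 = 80 mod 81
  k=54: 11^54 = 58 * 25 * 61 * 40 = 1 mod 81  <- first divisor giving 1
Order = 54

54
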